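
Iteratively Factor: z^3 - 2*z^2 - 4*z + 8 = (z + 2)*(z^2 - 4*z + 4) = (z - 2)*(z + 2)*(z - 2)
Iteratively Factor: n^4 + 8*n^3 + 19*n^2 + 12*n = (n)*(n^3 + 8*n^2 + 19*n + 12) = n*(n + 4)*(n^2 + 4*n + 3) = n*(n + 1)*(n + 4)*(n + 3)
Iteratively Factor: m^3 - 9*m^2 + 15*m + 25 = (m - 5)*(m^2 - 4*m - 5) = (m - 5)^2*(m + 1)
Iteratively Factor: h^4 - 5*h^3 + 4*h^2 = (h)*(h^3 - 5*h^2 + 4*h) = h*(h - 4)*(h^2 - h) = h^2*(h - 4)*(h - 1)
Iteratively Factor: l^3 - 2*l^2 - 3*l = (l - 3)*(l^2 + l) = l*(l - 3)*(l + 1)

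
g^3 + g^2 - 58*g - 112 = (g - 8)*(g + 2)*(g + 7)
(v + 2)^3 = v^3 + 6*v^2 + 12*v + 8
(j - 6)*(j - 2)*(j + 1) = j^3 - 7*j^2 + 4*j + 12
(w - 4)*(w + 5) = w^2 + w - 20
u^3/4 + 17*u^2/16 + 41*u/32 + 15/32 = (u/4 + 1/4)*(u + 3/4)*(u + 5/2)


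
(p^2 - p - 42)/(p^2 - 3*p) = (p^2 - p - 42)/(p*(p - 3))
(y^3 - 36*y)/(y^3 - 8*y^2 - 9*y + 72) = y*(y^2 - 36)/(y^3 - 8*y^2 - 9*y + 72)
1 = 1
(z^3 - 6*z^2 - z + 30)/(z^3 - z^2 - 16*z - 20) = (z - 3)/(z + 2)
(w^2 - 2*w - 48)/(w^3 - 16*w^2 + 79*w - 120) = (w + 6)/(w^2 - 8*w + 15)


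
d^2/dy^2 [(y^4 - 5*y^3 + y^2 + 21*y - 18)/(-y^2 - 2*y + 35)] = 2*(-y^6 - 6*y^5 + 93*y^4 + 736*y^3 - 8451*y^2 + 16278*y - 1993)/(y^6 + 6*y^5 - 93*y^4 - 412*y^3 + 3255*y^2 + 7350*y - 42875)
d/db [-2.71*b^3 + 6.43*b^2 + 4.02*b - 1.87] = -8.13*b^2 + 12.86*b + 4.02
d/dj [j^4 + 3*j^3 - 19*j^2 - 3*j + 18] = 4*j^3 + 9*j^2 - 38*j - 3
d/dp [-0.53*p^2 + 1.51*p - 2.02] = 1.51 - 1.06*p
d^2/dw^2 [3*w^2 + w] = 6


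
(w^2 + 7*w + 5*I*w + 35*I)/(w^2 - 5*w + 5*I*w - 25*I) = (w + 7)/(w - 5)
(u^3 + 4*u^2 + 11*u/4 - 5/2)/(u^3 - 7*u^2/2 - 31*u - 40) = (u - 1/2)/(u - 8)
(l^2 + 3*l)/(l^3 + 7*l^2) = (l + 3)/(l*(l + 7))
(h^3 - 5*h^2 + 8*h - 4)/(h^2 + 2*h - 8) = (h^2 - 3*h + 2)/(h + 4)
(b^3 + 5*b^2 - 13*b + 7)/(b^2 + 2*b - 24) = (b^3 + 5*b^2 - 13*b + 7)/(b^2 + 2*b - 24)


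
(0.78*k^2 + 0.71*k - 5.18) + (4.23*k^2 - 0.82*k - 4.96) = 5.01*k^2 - 0.11*k - 10.14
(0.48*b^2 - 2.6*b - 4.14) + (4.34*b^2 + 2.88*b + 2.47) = 4.82*b^2 + 0.28*b - 1.67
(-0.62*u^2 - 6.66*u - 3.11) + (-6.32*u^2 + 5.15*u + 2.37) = -6.94*u^2 - 1.51*u - 0.74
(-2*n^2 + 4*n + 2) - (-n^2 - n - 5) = -n^2 + 5*n + 7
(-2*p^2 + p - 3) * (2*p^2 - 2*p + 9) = -4*p^4 + 6*p^3 - 26*p^2 + 15*p - 27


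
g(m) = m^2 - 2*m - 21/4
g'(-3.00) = -8.00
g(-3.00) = 9.75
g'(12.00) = 22.00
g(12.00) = 114.75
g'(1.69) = 1.38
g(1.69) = -5.77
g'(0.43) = -1.14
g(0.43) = -5.93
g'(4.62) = 7.24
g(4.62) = 6.85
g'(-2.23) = -6.46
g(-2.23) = 4.18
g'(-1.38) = -4.76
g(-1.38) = -0.59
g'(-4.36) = -10.72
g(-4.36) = 22.48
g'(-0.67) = -3.34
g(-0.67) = -3.46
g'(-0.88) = -3.76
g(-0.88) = -2.72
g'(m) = 2*m - 2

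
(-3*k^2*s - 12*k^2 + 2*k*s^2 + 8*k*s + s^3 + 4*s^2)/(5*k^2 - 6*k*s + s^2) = (3*k*s + 12*k + s^2 + 4*s)/(-5*k + s)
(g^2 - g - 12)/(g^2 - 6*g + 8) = (g + 3)/(g - 2)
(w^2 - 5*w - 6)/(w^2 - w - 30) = (w + 1)/(w + 5)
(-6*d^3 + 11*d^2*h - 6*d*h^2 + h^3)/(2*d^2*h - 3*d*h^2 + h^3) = (-3*d + h)/h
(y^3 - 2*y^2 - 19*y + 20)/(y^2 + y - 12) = (y^2 - 6*y + 5)/(y - 3)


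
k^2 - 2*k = k*(k - 2)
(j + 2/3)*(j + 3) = j^2 + 11*j/3 + 2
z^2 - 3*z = z*(z - 3)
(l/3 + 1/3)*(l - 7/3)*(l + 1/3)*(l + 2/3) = l^4/3 - l^3/9 - 31*l^2/27 - 71*l/81 - 14/81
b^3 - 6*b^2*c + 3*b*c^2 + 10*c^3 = (b - 5*c)*(b - 2*c)*(b + c)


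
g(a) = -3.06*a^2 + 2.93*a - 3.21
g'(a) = 2.93 - 6.12*a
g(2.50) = -15.01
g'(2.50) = -12.37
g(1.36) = -4.88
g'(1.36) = -5.39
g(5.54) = -80.89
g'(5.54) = -30.97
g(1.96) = -9.22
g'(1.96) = -9.07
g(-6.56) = -154.11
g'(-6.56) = 43.08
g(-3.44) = -49.50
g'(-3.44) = 23.98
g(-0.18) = -3.84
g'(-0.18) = 4.03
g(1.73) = -7.30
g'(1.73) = -7.66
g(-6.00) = -130.95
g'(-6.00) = 39.65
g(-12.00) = -479.01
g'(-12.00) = 76.37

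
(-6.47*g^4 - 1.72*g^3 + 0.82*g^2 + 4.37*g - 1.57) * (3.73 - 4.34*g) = 28.0798*g^5 - 16.6683*g^4 - 9.9744*g^3 - 15.9072*g^2 + 23.1139*g - 5.8561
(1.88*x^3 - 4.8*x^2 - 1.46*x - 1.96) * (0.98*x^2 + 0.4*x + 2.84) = 1.8424*x^5 - 3.952*x^4 + 1.9884*x^3 - 16.1368*x^2 - 4.9304*x - 5.5664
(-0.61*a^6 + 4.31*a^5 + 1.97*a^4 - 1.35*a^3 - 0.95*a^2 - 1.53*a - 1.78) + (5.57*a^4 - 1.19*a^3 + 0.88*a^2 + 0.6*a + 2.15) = -0.61*a^6 + 4.31*a^5 + 7.54*a^4 - 2.54*a^3 - 0.07*a^2 - 0.93*a + 0.37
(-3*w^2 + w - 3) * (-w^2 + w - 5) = 3*w^4 - 4*w^3 + 19*w^2 - 8*w + 15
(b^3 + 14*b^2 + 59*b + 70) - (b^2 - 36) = b^3 + 13*b^2 + 59*b + 106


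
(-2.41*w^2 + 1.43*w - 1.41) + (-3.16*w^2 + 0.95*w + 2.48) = -5.57*w^2 + 2.38*w + 1.07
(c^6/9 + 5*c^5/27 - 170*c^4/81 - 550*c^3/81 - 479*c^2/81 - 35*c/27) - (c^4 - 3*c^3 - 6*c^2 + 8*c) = c^6/9 + 5*c^5/27 - 251*c^4/81 - 307*c^3/81 + 7*c^2/81 - 251*c/27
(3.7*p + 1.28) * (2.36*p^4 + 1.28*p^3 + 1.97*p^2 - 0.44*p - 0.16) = 8.732*p^5 + 7.7568*p^4 + 8.9274*p^3 + 0.8936*p^2 - 1.1552*p - 0.2048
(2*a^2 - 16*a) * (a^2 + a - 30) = 2*a^4 - 14*a^3 - 76*a^2 + 480*a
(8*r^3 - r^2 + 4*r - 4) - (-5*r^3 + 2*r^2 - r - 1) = 13*r^3 - 3*r^2 + 5*r - 3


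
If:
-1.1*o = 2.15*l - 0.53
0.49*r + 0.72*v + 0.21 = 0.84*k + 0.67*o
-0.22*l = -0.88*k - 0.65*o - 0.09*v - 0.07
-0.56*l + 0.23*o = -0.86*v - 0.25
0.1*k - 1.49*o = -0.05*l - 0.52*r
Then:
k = 0.08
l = 0.30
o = -0.10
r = -0.33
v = -0.07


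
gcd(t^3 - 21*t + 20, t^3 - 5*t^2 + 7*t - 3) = t - 1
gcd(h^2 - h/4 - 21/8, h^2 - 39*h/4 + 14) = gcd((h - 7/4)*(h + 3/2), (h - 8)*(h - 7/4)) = h - 7/4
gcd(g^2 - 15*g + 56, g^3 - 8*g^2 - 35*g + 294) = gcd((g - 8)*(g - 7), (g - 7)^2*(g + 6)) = g - 7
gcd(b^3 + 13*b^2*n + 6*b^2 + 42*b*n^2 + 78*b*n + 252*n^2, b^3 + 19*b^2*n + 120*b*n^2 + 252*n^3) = b^2 + 13*b*n + 42*n^2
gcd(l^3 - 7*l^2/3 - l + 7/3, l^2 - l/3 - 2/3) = l - 1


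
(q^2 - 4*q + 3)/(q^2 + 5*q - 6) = (q - 3)/(q + 6)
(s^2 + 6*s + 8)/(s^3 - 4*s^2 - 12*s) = (s + 4)/(s*(s - 6))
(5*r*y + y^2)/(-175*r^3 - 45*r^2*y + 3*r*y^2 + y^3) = y/(-35*r^2 - 2*r*y + y^2)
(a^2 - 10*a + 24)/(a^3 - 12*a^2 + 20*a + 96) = (a - 4)/(a^2 - 6*a - 16)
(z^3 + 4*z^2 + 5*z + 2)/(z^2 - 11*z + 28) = (z^3 + 4*z^2 + 5*z + 2)/(z^2 - 11*z + 28)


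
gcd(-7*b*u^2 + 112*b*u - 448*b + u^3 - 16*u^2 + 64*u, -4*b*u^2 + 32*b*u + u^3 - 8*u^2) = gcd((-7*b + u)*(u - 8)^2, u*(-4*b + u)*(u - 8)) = u - 8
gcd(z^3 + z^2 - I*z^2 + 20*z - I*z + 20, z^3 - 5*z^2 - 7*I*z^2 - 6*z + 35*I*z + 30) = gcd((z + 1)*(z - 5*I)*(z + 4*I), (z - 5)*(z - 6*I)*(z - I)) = 1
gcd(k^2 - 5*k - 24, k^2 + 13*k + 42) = 1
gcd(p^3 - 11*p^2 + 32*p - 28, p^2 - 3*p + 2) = p - 2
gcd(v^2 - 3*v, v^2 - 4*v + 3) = v - 3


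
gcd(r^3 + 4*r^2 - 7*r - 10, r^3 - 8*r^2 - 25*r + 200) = r + 5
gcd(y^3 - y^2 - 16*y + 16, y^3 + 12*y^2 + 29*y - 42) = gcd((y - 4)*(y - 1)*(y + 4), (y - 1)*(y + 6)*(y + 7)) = y - 1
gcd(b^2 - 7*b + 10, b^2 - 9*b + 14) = b - 2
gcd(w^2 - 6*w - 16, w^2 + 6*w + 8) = w + 2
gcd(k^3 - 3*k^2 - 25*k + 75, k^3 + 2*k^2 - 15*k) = k^2 + 2*k - 15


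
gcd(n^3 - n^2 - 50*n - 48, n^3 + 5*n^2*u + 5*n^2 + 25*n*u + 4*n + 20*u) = n + 1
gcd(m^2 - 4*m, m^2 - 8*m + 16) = m - 4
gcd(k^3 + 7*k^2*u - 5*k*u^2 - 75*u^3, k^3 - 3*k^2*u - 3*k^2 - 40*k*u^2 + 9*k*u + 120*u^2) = k + 5*u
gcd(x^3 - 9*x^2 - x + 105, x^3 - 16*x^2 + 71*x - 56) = x - 7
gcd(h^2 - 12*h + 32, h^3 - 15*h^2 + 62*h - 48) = h - 8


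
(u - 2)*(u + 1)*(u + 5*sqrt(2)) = u^3 - u^2 + 5*sqrt(2)*u^2 - 5*sqrt(2)*u - 2*u - 10*sqrt(2)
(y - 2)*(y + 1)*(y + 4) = y^3 + 3*y^2 - 6*y - 8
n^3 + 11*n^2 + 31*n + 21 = (n + 1)*(n + 3)*(n + 7)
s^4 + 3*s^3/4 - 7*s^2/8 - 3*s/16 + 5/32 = (s - 1/2)^2*(s + 1/2)*(s + 5/4)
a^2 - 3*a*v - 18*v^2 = (a - 6*v)*(a + 3*v)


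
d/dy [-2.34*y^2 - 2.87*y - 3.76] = -4.68*y - 2.87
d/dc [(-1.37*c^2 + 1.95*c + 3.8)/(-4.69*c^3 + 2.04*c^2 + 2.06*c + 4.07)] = (-6.4253*c^4 + 18.291*c^3 + 46.6658*c^2 - 26.6558*c + 0.108500000000001)/(21.9961*c^6 - 19.1352*c^5 - 15.1612*c^4 - 29.7718*c^3 + 20.8492*c^2 + 16.7684*c + 16.5649)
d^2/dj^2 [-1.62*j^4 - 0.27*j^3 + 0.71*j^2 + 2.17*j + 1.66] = -19.44*j^2 - 1.62*j + 1.42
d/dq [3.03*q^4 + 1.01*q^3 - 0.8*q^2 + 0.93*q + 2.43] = 12.12*q^3 + 3.03*q^2 - 1.6*q + 0.93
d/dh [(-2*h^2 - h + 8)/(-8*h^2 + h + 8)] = 2*(-5*h^2 + 48*h - 8)/(64*h^4 - 16*h^3 - 127*h^2 + 16*h + 64)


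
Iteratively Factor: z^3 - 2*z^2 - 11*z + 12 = (z - 1)*(z^2 - z - 12) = (z - 4)*(z - 1)*(z + 3)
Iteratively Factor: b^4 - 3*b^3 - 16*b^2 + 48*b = (b - 3)*(b^3 - 16*b) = (b - 3)*(b + 4)*(b^2 - 4*b) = (b - 4)*(b - 3)*(b + 4)*(b)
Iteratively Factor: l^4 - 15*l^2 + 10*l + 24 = (l - 2)*(l^3 + 2*l^2 - 11*l - 12) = (l - 2)*(l + 4)*(l^2 - 2*l - 3) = (l - 2)*(l + 1)*(l + 4)*(l - 3)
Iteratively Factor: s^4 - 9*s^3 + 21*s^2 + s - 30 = (s + 1)*(s^3 - 10*s^2 + 31*s - 30) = (s - 5)*(s + 1)*(s^2 - 5*s + 6) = (s - 5)*(s - 2)*(s + 1)*(s - 3)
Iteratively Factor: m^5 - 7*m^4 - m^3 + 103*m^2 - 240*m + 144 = (m - 3)*(m^4 - 4*m^3 - 13*m^2 + 64*m - 48) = (m - 3)*(m - 1)*(m^3 - 3*m^2 - 16*m + 48) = (m - 4)*(m - 3)*(m - 1)*(m^2 + m - 12) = (m - 4)*(m - 3)^2*(m - 1)*(m + 4)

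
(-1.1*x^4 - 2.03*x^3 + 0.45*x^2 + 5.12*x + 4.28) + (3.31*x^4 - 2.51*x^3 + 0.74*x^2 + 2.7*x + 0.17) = 2.21*x^4 - 4.54*x^3 + 1.19*x^2 + 7.82*x + 4.45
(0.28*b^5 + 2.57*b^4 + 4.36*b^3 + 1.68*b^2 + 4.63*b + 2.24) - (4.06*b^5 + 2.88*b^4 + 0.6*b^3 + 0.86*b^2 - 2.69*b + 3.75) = -3.78*b^5 - 0.31*b^4 + 3.76*b^3 + 0.82*b^2 + 7.32*b - 1.51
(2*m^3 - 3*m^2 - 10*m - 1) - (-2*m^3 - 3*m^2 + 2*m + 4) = 4*m^3 - 12*m - 5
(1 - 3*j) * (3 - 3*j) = 9*j^2 - 12*j + 3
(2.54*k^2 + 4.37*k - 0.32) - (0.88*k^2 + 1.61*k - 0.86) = 1.66*k^2 + 2.76*k + 0.54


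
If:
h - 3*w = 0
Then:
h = 3*w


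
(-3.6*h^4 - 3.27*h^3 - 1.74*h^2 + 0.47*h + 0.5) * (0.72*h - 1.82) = -2.592*h^5 + 4.1976*h^4 + 4.6986*h^3 + 3.5052*h^2 - 0.4954*h - 0.91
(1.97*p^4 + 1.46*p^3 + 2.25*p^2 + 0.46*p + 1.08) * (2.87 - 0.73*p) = -1.4381*p^5 + 4.5881*p^4 + 2.5477*p^3 + 6.1217*p^2 + 0.5318*p + 3.0996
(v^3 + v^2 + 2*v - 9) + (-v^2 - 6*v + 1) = v^3 - 4*v - 8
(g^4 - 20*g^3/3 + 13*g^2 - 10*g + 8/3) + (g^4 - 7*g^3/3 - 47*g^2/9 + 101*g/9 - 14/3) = 2*g^4 - 9*g^3 + 70*g^2/9 + 11*g/9 - 2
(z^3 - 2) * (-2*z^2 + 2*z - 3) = -2*z^5 + 2*z^4 - 3*z^3 + 4*z^2 - 4*z + 6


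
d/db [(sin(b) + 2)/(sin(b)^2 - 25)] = (-4*sin(b) + cos(b)^2 - 26)*cos(b)/(sin(b)^2 - 25)^2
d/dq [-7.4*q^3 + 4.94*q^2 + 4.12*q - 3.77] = -22.2*q^2 + 9.88*q + 4.12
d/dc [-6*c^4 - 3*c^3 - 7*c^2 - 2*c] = -24*c^3 - 9*c^2 - 14*c - 2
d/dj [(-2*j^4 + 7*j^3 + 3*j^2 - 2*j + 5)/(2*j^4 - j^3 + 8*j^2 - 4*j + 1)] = (-12*j^6 - 44*j^5 + 95*j^4 - 108*j^3 + 40*j^2 - 74*j + 18)/(4*j^8 - 4*j^7 + 33*j^6 - 32*j^5 + 76*j^4 - 66*j^3 + 32*j^2 - 8*j + 1)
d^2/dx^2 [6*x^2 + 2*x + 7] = 12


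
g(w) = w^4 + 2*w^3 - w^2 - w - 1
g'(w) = 4*w^3 + 6*w^2 - 2*w - 1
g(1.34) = 3.90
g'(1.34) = 16.72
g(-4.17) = 143.13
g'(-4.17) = -178.37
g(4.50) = 566.56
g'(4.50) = 476.00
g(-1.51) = -3.46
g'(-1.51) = 1.93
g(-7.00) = 1672.00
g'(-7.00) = -1065.00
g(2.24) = 39.40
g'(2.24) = 69.58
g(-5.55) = 580.63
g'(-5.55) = -488.90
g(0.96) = -0.26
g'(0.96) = 6.15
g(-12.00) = 17147.00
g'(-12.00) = -6025.00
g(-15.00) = 43664.00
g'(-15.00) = -12121.00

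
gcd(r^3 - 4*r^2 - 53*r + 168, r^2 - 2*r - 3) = r - 3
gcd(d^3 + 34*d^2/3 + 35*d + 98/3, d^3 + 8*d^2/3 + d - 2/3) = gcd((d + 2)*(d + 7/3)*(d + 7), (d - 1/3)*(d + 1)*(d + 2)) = d + 2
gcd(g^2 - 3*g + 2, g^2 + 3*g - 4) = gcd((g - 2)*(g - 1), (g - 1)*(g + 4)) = g - 1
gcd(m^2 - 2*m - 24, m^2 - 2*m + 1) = 1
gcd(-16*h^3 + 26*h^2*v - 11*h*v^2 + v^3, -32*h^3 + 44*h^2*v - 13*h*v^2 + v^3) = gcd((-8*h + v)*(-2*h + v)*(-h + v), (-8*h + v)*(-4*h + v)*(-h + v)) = 8*h^2 - 9*h*v + v^2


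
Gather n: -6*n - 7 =-6*n - 7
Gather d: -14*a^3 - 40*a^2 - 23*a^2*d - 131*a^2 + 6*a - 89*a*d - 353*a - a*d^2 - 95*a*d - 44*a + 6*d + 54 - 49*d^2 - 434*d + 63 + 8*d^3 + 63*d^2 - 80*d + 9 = -14*a^3 - 171*a^2 - 391*a + 8*d^3 + d^2*(14 - a) + d*(-23*a^2 - 184*a - 508) + 126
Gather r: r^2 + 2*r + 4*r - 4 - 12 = r^2 + 6*r - 16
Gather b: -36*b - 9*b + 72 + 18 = 90 - 45*b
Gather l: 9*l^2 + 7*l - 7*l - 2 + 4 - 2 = 9*l^2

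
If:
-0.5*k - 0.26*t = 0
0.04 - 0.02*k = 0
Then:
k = 2.00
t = -3.85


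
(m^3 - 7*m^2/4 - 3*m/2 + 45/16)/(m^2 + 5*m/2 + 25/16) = (4*m^2 - 12*m + 9)/(4*m + 5)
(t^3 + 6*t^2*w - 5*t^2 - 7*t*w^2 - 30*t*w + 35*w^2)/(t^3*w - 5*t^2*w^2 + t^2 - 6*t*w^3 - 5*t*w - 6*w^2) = (-t^3 - 6*t^2*w + 5*t^2 + 7*t*w^2 + 30*t*w - 35*w^2)/(-t^3*w + 5*t^2*w^2 - t^2 + 6*t*w^3 + 5*t*w + 6*w^2)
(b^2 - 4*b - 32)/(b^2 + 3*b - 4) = (b - 8)/(b - 1)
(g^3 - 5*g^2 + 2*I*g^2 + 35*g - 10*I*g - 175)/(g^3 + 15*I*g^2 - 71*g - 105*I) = (g^2 - 5*g*(1 + I) + 25*I)/(g^2 + 8*I*g - 15)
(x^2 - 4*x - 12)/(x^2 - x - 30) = (x + 2)/(x + 5)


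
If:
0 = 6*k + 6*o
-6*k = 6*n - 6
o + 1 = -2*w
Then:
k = 2*w + 1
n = -2*w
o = -2*w - 1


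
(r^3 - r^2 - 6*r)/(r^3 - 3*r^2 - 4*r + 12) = r/(r - 2)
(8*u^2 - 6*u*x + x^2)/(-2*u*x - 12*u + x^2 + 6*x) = (-4*u + x)/(x + 6)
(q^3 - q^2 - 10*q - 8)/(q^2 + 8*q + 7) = (q^2 - 2*q - 8)/(q + 7)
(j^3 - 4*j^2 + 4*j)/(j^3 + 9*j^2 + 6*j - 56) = j*(j - 2)/(j^2 + 11*j + 28)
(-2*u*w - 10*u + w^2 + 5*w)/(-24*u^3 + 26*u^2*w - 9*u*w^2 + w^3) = (w + 5)/(12*u^2 - 7*u*w + w^2)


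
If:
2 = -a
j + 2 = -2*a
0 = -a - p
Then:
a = -2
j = 2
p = 2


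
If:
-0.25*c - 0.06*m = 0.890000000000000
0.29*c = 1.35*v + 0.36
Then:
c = 4.6551724137931*v + 1.24137931034483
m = -19.3965517241379*v - 20.0057471264368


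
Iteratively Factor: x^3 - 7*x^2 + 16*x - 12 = (x - 3)*(x^2 - 4*x + 4) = (x - 3)*(x - 2)*(x - 2)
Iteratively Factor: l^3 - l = (l)*(l^2 - 1) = l*(l - 1)*(l + 1)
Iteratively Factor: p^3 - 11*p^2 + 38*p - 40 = (p - 2)*(p^2 - 9*p + 20) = (p - 5)*(p - 2)*(p - 4)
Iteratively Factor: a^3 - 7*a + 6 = (a + 3)*(a^2 - 3*a + 2) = (a - 2)*(a + 3)*(a - 1)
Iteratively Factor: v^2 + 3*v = (v + 3)*(v)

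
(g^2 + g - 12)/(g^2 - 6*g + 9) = (g + 4)/(g - 3)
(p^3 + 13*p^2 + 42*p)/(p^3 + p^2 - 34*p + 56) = p*(p + 6)/(p^2 - 6*p + 8)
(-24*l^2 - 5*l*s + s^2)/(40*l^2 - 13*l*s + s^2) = (3*l + s)/(-5*l + s)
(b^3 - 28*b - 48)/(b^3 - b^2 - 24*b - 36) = (b + 4)/(b + 3)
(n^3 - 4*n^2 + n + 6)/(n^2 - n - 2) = n - 3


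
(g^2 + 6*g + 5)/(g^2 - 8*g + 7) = (g^2 + 6*g + 5)/(g^2 - 8*g + 7)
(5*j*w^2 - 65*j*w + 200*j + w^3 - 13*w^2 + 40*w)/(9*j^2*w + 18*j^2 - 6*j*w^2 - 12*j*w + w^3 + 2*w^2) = (5*j*w^2 - 65*j*w + 200*j + w^3 - 13*w^2 + 40*w)/(9*j^2*w + 18*j^2 - 6*j*w^2 - 12*j*w + w^3 + 2*w^2)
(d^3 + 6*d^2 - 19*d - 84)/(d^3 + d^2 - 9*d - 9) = (d^2 + 3*d - 28)/(d^2 - 2*d - 3)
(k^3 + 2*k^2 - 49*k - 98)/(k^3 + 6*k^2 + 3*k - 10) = (k^2 - 49)/(k^2 + 4*k - 5)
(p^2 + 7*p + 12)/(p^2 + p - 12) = (p + 3)/(p - 3)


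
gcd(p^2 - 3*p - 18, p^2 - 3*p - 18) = p^2 - 3*p - 18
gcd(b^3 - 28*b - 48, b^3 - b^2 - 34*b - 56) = b^2 + 6*b + 8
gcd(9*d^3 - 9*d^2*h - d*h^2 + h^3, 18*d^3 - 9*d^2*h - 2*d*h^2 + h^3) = 9*d^2 - h^2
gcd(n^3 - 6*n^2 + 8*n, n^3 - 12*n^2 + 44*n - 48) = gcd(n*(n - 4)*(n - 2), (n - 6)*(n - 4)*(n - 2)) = n^2 - 6*n + 8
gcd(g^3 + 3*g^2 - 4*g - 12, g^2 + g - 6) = g^2 + g - 6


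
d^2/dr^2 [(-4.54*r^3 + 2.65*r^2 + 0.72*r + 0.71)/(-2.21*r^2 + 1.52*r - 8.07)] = (-5.6843418860808e-14*r^4 - 165.797508*r^3 - 71.3712720000003*r^2 + 1865.358372*r - 340.78108)/(10.793861*r^6 - 22.271496*r^5 + 133.562013*r^4 - 166.164272*r^3 + 487.712871*r^2 - 296.969544*r + 525.557943)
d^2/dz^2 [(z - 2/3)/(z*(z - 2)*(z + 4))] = 2*(9*z^5 + 6*z^4 + 4*z^3 + 24*z^2 + 96*z - 128)/(3*z^3*(z^6 + 6*z^5 - 12*z^4 - 88*z^3 + 96*z^2 + 384*z - 512))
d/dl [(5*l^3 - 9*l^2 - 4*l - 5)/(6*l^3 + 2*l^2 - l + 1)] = (64*l^4 + 38*l^3 + 122*l^2 + 2*l - 9)/(36*l^6 + 24*l^5 - 8*l^4 + 8*l^3 + 5*l^2 - 2*l + 1)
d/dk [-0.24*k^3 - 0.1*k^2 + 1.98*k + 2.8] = -0.72*k^2 - 0.2*k + 1.98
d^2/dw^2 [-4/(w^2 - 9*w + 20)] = 8*(w^2 - 9*w - (2*w - 9)^2 + 20)/(w^2 - 9*w + 20)^3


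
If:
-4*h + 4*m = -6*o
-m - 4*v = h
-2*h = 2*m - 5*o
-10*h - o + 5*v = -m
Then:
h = 0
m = 0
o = 0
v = 0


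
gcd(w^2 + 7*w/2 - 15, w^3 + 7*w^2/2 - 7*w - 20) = w - 5/2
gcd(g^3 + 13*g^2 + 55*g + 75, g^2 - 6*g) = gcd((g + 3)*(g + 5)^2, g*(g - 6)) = 1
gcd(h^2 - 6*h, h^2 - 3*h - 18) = h - 6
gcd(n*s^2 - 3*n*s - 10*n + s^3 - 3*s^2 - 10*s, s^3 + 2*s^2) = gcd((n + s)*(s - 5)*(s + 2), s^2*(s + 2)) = s + 2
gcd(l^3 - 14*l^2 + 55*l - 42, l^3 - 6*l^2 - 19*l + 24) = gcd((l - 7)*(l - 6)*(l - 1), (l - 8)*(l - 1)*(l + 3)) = l - 1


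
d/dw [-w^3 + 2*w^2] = w*(4 - 3*w)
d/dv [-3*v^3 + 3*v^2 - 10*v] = -9*v^2 + 6*v - 10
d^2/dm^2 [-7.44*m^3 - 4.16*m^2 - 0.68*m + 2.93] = -44.64*m - 8.32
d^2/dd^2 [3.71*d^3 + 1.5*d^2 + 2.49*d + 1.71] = 22.26*d + 3.0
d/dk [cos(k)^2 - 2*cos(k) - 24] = 2*(1 - cos(k))*sin(k)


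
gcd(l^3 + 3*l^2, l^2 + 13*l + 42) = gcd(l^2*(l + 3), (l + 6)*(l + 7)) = 1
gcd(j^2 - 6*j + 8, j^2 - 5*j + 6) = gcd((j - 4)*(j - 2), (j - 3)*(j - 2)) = j - 2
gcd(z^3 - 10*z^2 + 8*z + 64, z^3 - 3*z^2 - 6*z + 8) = z^2 - 2*z - 8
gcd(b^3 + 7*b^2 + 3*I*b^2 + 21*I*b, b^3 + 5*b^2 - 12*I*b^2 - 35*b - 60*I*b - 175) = 1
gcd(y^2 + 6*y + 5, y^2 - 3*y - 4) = y + 1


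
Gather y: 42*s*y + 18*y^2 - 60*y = 18*y^2 + y*(42*s - 60)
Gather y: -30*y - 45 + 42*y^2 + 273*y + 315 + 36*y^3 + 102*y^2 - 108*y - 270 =36*y^3 + 144*y^2 + 135*y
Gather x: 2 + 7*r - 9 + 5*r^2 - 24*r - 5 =5*r^2 - 17*r - 12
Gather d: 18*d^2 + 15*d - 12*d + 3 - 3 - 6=18*d^2 + 3*d - 6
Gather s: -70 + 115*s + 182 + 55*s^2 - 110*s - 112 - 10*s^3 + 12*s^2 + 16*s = -10*s^3 + 67*s^2 + 21*s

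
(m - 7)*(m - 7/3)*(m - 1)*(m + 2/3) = m^4 - 29*m^3/3 + 169*m^2/9 + 7*m/9 - 98/9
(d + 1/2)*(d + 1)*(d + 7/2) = d^3 + 5*d^2 + 23*d/4 + 7/4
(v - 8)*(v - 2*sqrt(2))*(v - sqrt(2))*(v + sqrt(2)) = v^4 - 8*v^3 - 2*sqrt(2)*v^3 - 2*v^2 + 16*sqrt(2)*v^2 + 4*sqrt(2)*v + 16*v - 32*sqrt(2)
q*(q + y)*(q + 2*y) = q^3 + 3*q^2*y + 2*q*y^2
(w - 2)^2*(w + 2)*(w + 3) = w^4 + w^3 - 10*w^2 - 4*w + 24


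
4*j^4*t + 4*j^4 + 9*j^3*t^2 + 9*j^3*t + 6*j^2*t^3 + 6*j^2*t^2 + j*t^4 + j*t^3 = (j + t)^2*(4*j + t)*(j*t + j)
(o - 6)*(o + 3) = o^2 - 3*o - 18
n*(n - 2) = n^2 - 2*n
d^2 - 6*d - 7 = (d - 7)*(d + 1)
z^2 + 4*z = z*(z + 4)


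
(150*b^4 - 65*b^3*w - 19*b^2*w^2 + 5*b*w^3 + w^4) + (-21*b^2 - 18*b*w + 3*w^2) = 150*b^4 - 65*b^3*w - 19*b^2*w^2 - 21*b^2 + 5*b*w^3 - 18*b*w + w^4 + 3*w^2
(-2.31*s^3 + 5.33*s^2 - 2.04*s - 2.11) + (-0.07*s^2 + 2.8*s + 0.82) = -2.31*s^3 + 5.26*s^2 + 0.76*s - 1.29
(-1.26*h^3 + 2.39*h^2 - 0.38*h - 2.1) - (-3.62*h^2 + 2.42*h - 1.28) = -1.26*h^3 + 6.01*h^2 - 2.8*h - 0.82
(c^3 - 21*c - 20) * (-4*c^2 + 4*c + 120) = -4*c^5 + 4*c^4 + 204*c^3 - 4*c^2 - 2600*c - 2400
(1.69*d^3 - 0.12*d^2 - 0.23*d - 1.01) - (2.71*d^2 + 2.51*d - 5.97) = 1.69*d^3 - 2.83*d^2 - 2.74*d + 4.96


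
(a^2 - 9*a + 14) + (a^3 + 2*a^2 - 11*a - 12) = a^3 + 3*a^2 - 20*a + 2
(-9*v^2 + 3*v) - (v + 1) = -9*v^2 + 2*v - 1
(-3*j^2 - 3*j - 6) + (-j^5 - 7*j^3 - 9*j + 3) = -j^5 - 7*j^3 - 3*j^2 - 12*j - 3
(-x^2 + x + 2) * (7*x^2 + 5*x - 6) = -7*x^4 + 2*x^3 + 25*x^2 + 4*x - 12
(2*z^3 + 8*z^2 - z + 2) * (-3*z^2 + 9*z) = -6*z^5 - 6*z^4 + 75*z^3 - 15*z^2 + 18*z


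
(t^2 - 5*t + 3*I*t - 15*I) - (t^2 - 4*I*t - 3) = -5*t + 7*I*t + 3 - 15*I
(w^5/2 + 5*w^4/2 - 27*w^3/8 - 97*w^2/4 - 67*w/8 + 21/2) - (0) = w^5/2 + 5*w^4/2 - 27*w^3/8 - 97*w^2/4 - 67*w/8 + 21/2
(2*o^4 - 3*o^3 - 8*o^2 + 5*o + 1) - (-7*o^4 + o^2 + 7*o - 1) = 9*o^4 - 3*o^3 - 9*o^2 - 2*o + 2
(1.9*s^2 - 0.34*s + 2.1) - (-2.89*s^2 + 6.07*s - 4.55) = 4.79*s^2 - 6.41*s + 6.65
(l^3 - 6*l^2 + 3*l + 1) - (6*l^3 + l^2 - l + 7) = -5*l^3 - 7*l^2 + 4*l - 6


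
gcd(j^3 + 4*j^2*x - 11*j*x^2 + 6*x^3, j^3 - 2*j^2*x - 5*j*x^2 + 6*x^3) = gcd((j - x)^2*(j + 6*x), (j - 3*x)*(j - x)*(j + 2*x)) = -j + x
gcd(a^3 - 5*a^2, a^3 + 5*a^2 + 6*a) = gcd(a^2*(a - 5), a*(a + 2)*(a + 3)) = a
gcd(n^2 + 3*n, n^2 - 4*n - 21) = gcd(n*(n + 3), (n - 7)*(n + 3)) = n + 3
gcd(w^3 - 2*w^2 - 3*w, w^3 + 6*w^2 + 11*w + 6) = w + 1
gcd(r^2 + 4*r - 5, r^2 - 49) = 1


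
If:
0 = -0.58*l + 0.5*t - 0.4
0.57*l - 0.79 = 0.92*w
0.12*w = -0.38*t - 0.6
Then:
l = -1.55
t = -1.00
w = -1.82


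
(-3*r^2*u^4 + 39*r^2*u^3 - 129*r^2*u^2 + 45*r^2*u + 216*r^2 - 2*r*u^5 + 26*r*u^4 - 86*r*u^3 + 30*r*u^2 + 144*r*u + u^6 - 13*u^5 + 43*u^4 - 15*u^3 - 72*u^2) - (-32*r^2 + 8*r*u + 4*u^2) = -3*r^2*u^4 + 39*r^2*u^3 - 129*r^2*u^2 + 45*r^2*u + 248*r^2 - 2*r*u^5 + 26*r*u^4 - 86*r*u^3 + 30*r*u^2 + 136*r*u + u^6 - 13*u^5 + 43*u^4 - 15*u^3 - 76*u^2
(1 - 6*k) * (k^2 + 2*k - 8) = -6*k^3 - 11*k^2 + 50*k - 8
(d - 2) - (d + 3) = -5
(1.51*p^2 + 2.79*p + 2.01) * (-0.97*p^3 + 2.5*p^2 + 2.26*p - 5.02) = -1.4647*p^5 + 1.0687*p^4 + 8.4379*p^3 + 3.7502*p^2 - 9.4632*p - 10.0902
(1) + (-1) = 0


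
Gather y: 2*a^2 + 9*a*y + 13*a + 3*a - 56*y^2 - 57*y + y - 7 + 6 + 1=2*a^2 + 16*a - 56*y^2 + y*(9*a - 56)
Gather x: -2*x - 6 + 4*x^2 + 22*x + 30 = 4*x^2 + 20*x + 24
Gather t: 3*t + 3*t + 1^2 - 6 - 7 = 6*t - 12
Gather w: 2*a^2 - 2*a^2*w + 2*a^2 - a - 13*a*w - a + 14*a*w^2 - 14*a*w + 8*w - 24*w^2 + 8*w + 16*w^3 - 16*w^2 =4*a^2 - 2*a + 16*w^3 + w^2*(14*a - 40) + w*(-2*a^2 - 27*a + 16)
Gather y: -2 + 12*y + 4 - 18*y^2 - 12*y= 2 - 18*y^2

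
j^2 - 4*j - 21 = (j - 7)*(j + 3)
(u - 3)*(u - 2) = u^2 - 5*u + 6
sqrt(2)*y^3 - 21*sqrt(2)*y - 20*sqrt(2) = (y - 5)*(y + 4)*(sqrt(2)*y + sqrt(2))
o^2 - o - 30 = (o - 6)*(o + 5)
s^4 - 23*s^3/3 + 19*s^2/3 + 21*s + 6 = (s - 6)*(s - 3)*(s + 1/3)*(s + 1)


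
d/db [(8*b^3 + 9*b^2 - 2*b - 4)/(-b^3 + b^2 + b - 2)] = (17*b^4 + 12*b^3 - 49*b^2 - 28*b + 8)/(b^6 - 2*b^5 - b^4 + 6*b^3 - 3*b^2 - 4*b + 4)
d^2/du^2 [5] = 0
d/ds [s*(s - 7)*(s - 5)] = 3*s^2 - 24*s + 35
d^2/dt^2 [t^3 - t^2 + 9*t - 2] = 6*t - 2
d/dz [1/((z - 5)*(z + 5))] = -2*z/(z^4 - 50*z^2 + 625)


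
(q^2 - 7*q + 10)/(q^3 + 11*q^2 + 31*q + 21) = (q^2 - 7*q + 10)/(q^3 + 11*q^2 + 31*q + 21)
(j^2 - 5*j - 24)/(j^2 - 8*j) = (j + 3)/j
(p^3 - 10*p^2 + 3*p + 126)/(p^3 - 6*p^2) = 1 - 4/p - 21/p^2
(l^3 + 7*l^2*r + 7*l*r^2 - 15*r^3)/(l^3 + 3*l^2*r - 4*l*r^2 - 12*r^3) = (-l^2 - 4*l*r + 5*r^2)/(-l^2 + 4*r^2)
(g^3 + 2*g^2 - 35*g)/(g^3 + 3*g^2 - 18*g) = (g^2 + 2*g - 35)/(g^2 + 3*g - 18)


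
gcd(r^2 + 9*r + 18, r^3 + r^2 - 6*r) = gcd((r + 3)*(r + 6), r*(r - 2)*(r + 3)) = r + 3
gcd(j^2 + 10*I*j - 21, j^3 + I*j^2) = 1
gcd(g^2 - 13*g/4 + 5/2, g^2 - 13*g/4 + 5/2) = g^2 - 13*g/4 + 5/2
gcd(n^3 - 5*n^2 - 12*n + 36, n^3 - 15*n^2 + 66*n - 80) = n - 2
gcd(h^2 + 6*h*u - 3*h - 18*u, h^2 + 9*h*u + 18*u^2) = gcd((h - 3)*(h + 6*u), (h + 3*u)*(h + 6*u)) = h + 6*u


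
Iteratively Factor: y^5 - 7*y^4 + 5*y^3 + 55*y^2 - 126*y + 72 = (y - 1)*(y^4 - 6*y^3 - y^2 + 54*y - 72) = (y - 1)*(y + 3)*(y^3 - 9*y^2 + 26*y - 24) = (y - 2)*(y - 1)*(y + 3)*(y^2 - 7*y + 12) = (y - 4)*(y - 2)*(y - 1)*(y + 3)*(y - 3)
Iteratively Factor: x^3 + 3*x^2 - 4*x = (x)*(x^2 + 3*x - 4) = x*(x + 4)*(x - 1)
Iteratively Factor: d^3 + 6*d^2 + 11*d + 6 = (d + 3)*(d^2 + 3*d + 2) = (d + 2)*(d + 3)*(d + 1)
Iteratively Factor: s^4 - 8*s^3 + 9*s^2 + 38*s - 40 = (s - 4)*(s^3 - 4*s^2 - 7*s + 10) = (s - 5)*(s - 4)*(s^2 + s - 2) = (s - 5)*(s - 4)*(s + 2)*(s - 1)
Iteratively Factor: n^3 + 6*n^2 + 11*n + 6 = (n + 1)*(n^2 + 5*n + 6) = (n + 1)*(n + 2)*(n + 3)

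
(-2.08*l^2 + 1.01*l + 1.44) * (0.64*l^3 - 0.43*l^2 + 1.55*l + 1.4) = -1.3312*l^5 + 1.5408*l^4 - 2.7367*l^3 - 1.9657*l^2 + 3.646*l + 2.016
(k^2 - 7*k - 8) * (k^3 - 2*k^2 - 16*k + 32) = k^5 - 9*k^4 - 10*k^3 + 160*k^2 - 96*k - 256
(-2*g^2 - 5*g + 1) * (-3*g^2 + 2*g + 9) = 6*g^4 + 11*g^3 - 31*g^2 - 43*g + 9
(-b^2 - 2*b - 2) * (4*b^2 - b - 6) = -4*b^4 - 7*b^3 + 14*b + 12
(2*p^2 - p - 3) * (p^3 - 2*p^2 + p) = 2*p^5 - 5*p^4 + p^3 + 5*p^2 - 3*p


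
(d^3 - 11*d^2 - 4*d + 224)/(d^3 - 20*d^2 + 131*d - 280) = (d + 4)/(d - 5)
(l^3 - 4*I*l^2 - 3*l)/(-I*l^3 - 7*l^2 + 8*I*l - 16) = l*(-l^2 + 4*I*l + 3)/(I*l^3 + 7*l^2 - 8*I*l + 16)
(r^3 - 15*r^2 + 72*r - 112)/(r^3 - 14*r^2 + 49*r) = (r^2 - 8*r + 16)/(r*(r - 7))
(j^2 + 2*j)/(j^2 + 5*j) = (j + 2)/(j + 5)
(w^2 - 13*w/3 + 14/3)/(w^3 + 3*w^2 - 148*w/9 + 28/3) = 3*(w - 2)/(3*w^2 + 16*w - 12)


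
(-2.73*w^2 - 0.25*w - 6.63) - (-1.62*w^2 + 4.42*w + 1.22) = -1.11*w^2 - 4.67*w - 7.85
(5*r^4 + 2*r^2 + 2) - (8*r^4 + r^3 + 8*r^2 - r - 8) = -3*r^4 - r^3 - 6*r^2 + r + 10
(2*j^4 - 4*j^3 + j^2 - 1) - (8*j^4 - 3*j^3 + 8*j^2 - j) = -6*j^4 - j^3 - 7*j^2 + j - 1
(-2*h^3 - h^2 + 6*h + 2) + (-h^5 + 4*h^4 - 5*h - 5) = -h^5 + 4*h^4 - 2*h^3 - h^2 + h - 3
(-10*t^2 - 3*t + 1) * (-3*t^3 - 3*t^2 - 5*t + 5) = 30*t^5 + 39*t^4 + 56*t^3 - 38*t^2 - 20*t + 5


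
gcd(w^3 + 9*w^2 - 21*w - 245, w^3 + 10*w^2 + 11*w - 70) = w + 7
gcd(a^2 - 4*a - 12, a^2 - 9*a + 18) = a - 6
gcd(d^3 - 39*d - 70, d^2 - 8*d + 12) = 1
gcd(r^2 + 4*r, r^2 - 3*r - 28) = r + 4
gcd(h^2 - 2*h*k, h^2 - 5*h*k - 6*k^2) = 1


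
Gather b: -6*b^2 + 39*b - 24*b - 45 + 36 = -6*b^2 + 15*b - 9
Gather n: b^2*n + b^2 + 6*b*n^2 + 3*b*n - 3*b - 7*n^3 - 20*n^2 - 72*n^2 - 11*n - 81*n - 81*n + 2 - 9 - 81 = b^2 - 3*b - 7*n^3 + n^2*(6*b - 92) + n*(b^2 + 3*b - 173) - 88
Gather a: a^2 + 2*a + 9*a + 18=a^2 + 11*a + 18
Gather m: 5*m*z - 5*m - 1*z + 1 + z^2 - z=m*(5*z - 5) + z^2 - 2*z + 1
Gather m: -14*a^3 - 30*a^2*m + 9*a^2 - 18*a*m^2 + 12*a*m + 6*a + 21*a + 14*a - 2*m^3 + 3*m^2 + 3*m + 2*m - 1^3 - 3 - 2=-14*a^3 + 9*a^2 + 41*a - 2*m^3 + m^2*(3 - 18*a) + m*(-30*a^2 + 12*a + 5) - 6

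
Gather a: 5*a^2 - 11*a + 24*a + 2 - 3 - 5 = 5*a^2 + 13*a - 6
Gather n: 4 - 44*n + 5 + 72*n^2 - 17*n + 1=72*n^2 - 61*n + 10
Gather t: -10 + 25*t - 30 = 25*t - 40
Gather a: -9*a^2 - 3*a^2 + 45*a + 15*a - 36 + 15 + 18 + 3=-12*a^2 + 60*a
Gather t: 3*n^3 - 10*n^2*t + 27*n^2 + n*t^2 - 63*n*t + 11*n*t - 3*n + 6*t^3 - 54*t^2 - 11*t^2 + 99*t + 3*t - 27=3*n^3 + 27*n^2 - 3*n + 6*t^3 + t^2*(n - 65) + t*(-10*n^2 - 52*n + 102) - 27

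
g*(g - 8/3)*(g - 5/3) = g^3 - 13*g^2/3 + 40*g/9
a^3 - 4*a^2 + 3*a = a*(a - 3)*(a - 1)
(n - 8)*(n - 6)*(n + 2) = n^3 - 12*n^2 + 20*n + 96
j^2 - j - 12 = (j - 4)*(j + 3)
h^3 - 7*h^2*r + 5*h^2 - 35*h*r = h*(h + 5)*(h - 7*r)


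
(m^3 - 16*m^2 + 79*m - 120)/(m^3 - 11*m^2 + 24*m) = (m - 5)/m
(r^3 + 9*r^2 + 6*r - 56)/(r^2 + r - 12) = (r^2 + 5*r - 14)/(r - 3)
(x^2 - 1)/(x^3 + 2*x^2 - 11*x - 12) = (x - 1)/(x^2 + x - 12)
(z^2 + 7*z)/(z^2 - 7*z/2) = 2*(z + 7)/(2*z - 7)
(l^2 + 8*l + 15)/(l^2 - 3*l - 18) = (l + 5)/(l - 6)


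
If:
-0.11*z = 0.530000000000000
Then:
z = -4.82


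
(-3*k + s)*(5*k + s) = -15*k^2 + 2*k*s + s^2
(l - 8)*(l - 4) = l^2 - 12*l + 32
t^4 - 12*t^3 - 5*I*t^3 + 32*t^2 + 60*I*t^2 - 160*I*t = t*(t - 8)*(t - 4)*(t - 5*I)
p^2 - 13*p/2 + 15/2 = (p - 5)*(p - 3/2)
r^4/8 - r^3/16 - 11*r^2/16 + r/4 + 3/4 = (r/4 + 1/2)*(r/2 + 1/2)*(r - 2)*(r - 3/2)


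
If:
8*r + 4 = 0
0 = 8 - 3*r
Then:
No Solution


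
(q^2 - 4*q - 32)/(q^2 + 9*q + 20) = (q - 8)/(q + 5)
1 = 1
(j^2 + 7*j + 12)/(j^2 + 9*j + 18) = (j + 4)/(j + 6)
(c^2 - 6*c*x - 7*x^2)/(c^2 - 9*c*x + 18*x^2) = (c^2 - 6*c*x - 7*x^2)/(c^2 - 9*c*x + 18*x^2)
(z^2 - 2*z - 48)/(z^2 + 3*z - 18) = (z - 8)/(z - 3)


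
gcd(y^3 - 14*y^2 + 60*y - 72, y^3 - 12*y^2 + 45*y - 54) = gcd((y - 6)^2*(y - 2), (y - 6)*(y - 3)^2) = y - 6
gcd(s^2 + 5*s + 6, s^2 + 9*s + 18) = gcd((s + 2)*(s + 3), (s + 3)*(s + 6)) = s + 3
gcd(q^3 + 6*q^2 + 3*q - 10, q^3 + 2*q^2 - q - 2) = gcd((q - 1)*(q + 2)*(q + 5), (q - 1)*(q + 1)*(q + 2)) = q^2 + q - 2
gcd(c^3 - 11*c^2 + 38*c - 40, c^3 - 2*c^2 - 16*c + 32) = c^2 - 6*c + 8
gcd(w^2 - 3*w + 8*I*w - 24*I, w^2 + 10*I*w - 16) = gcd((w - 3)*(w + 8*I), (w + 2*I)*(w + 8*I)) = w + 8*I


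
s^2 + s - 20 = (s - 4)*(s + 5)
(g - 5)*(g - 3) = g^2 - 8*g + 15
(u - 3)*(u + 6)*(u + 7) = u^3 + 10*u^2 + 3*u - 126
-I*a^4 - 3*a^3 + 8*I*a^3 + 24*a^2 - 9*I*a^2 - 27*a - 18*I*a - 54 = (a - 6)*(a - 3)*(a - 3*I)*(-I*a - I)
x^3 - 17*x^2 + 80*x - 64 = (x - 8)^2*(x - 1)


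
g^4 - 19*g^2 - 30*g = g*(g - 5)*(g + 2)*(g + 3)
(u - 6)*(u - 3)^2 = u^3 - 12*u^2 + 45*u - 54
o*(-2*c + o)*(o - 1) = -2*c*o^2 + 2*c*o + o^3 - o^2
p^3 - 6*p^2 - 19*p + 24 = (p - 8)*(p - 1)*(p + 3)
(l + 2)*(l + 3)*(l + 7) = l^3 + 12*l^2 + 41*l + 42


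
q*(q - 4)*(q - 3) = q^3 - 7*q^2 + 12*q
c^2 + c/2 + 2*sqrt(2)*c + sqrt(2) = (c + 1/2)*(c + 2*sqrt(2))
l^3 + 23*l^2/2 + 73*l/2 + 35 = (l + 2)*(l + 5/2)*(l + 7)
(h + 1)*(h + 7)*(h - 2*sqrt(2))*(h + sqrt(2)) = h^4 - sqrt(2)*h^3 + 8*h^3 - 8*sqrt(2)*h^2 + 3*h^2 - 32*h - 7*sqrt(2)*h - 28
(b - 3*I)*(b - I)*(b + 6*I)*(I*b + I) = I*b^4 - 2*b^3 + I*b^3 - 2*b^2 + 21*I*b^2 + 18*b + 21*I*b + 18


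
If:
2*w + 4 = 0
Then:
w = -2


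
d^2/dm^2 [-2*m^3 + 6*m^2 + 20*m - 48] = 12 - 12*m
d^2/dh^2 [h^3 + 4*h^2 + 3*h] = 6*h + 8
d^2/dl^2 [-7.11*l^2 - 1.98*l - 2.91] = -14.2200000000000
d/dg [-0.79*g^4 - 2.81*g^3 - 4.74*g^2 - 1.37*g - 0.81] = -3.16*g^3 - 8.43*g^2 - 9.48*g - 1.37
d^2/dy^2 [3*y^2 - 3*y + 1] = 6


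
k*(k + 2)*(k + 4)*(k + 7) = k^4 + 13*k^3 + 50*k^2 + 56*k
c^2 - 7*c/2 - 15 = (c - 6)*(c + 5/2)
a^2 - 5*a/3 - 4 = (a - 3)*(a + 4/3)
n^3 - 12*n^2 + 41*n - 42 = (n - 7)*(n - 3)*(n - 2)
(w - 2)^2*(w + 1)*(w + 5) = w^4 + 2*w^3 - 15*w^2 + 4*w + 20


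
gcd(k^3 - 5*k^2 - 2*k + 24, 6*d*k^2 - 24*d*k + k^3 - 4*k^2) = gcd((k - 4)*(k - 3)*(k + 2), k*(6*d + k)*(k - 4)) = k - 4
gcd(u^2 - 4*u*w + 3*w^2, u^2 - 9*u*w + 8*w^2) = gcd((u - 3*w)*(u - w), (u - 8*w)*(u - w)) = u - w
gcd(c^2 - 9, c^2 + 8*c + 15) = c + 3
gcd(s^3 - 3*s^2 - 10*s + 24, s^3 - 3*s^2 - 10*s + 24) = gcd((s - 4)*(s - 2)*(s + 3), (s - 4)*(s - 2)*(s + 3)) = s^3 - 3*s^2 - 10*s + 24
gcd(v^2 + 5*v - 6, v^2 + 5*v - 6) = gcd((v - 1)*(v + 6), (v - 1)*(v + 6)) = v^2 + 5*v - 6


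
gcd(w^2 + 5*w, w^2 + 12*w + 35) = w + 5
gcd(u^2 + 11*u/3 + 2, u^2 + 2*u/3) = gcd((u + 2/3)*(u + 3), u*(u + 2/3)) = u + 2/3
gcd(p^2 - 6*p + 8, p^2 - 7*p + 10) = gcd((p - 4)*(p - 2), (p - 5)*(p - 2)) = p - 2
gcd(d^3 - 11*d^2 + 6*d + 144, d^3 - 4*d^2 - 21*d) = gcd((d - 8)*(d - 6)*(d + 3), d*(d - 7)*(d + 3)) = d + 3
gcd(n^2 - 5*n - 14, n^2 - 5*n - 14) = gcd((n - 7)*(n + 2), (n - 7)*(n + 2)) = n^2 - 5*n - 14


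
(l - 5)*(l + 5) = l^2 - 25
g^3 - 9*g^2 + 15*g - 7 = (g - 7)*(g - 1)^2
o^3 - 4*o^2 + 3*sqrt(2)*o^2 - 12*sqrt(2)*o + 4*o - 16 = (o - 4)*(o + sqrt(2))*(o + 2*sqrt(2))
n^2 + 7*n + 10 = (n + 2)*(n + 5)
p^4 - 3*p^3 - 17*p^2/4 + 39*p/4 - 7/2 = (p - 7/2)*(p - 1)*(p - 1/2)*(p + 2)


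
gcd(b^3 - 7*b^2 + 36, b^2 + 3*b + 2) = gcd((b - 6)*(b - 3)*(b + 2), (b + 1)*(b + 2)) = b + 2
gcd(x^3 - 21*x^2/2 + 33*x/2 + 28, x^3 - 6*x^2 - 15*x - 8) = x^2 - 7*x - 8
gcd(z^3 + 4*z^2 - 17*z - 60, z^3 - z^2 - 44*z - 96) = z + 3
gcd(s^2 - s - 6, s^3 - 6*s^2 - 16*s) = s + 2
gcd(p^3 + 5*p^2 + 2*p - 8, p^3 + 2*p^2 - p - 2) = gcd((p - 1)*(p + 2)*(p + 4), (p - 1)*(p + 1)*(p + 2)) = p^2 + p - 2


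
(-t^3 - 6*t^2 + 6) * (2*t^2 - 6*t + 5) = -2*t^5 - 6*t^4 + 31*t^3 - 18*t^2 - 36*t + 30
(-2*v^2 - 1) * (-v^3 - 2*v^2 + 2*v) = 2*v^5 + 4*v^4 - 3*v^3 + 2*v^2 - 2*v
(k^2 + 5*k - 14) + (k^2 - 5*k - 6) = 2*k^2 - 20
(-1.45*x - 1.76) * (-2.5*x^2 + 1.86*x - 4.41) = 3.625*x^3 + 1.703*x^2 + 3.1209*x + 7.7616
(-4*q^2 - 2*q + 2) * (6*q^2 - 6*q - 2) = -24*q^4 + 12*q^3 + 32*q^2 - 8*q - 4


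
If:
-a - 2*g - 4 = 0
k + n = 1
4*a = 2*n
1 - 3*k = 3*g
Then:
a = -8/15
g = -26/15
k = 31/15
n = -16/15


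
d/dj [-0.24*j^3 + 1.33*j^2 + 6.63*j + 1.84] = -0.72*j^2 + 2.66*j + 6.63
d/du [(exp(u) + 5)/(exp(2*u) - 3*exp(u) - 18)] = (-(exp(u) + 5)*(2*exp(u) - 3) + exp(2*u) - 3*exp(u) - 18)*exp(u)/(-exp(2*u) + 3*exp(u) + 18)^2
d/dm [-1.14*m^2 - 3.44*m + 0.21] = -2.28*m - 3.44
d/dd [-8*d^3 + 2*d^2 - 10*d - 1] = -24*d^2 + 4*d - 10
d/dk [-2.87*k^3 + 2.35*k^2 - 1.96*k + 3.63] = -8.61*k^2 + 4.7*k - 1.96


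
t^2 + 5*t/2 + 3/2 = (t + 1)*(t + 3/2)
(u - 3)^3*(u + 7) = u^4 - 2*u^3 - 36*u^2 + 162*u - 189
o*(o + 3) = o^2 + 3*o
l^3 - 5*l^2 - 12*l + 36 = (l - 6)*(l - 2)*(l + 3)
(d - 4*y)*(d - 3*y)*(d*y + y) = d^3*y - 7*d^2*y^2 + d^2*y + 12*d*y^3 - 7*d*y^2 + 12*y^3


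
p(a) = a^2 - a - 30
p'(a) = 2*a - 1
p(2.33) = -26.90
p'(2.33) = 3.66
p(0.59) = -30.24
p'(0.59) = 0.18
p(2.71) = -25.37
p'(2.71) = 4.42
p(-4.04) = -9.64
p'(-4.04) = -9.08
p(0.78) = -30.17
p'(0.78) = 0.56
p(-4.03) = -9.73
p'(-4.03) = -9.06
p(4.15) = -16.93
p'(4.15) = 7.30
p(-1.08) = -27.75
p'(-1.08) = -3.16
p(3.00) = -24.00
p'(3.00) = 5.00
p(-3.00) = -18.00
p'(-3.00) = -7.00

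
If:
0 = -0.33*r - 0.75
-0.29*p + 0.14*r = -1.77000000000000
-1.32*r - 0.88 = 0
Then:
No Solution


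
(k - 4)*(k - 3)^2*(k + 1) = k^4 - 9*k^3 + 23*k^2 - 3*k - 36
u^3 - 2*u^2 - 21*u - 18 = (u - 6)*(u + 1)*(u + 3)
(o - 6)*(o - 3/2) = o^2 - 15*o/2 + 9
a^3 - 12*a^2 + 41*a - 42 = (a - 7)*(a - 3)*(a - 2)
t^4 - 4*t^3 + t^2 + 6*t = t*(t - 3)*(t - 2)*(t + 1)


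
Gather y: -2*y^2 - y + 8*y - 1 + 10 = -2*y^2 + 7*y + 9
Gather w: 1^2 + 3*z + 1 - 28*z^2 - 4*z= -28*z^2 - z + 2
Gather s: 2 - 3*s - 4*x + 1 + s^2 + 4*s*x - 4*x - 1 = s^2 + s*(4*x - 3) - 8*x + 2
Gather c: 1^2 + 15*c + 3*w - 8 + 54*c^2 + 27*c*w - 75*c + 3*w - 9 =54*c^2 + c*(27*w - 60) + 6*w - 16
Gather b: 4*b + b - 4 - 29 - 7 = 5*b - 40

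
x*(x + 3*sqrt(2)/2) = x^2 + 3*sqrt(2)*x/2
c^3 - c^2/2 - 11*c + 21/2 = (c - 3)*(c - 1)*(c + 7/2)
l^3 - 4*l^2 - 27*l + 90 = (l - 6)*(l - 3)*(l + 5)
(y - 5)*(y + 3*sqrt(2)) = y^2 - 5*y + 3*sqrt(2)*y - 15*sqrt(2)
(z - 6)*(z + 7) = z^2 + z - 42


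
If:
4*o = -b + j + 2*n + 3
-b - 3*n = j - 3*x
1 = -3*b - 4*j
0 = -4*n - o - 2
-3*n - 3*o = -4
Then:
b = -37/7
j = 26/7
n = -10/9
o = 22/9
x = -103/63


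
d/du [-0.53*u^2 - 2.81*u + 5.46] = -1.06*u - 2.81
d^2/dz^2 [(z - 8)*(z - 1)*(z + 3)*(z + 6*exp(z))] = 6*z^3*exp(z) + 12*z^2 - 222*z*exp(z) - 36*z - 156*exp(z) - 38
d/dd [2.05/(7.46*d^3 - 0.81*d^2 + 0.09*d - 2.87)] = (-45.879*d^2 + 3.321*d - 0.1845)/(7.46*d^3 - 0.81*d^2 + 0.09*d - 2.87)^2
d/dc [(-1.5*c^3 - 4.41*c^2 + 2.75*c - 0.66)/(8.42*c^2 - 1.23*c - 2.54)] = (-12.63*c^4 + 3.69*c^3 - 6.30070000000001*c^2 + 33.5172*c - 7.7968)/(70.8964*c^4 - 20.7132*c^3 - 41.2607*c^2 + 6.2484*c + 6.4516)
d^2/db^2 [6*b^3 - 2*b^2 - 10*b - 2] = 36*b - 4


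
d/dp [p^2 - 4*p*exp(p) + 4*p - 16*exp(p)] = -4*p*exp(p) + 2*p - 20*exp(p) + 4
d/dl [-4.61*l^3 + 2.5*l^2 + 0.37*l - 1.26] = -13.83*l^2 + 5.0*l + 0.37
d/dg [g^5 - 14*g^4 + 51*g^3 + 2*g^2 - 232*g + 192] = 5*g^4 - 56*g^3 + 153*g^2 + 4*g - 232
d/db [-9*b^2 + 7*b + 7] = 7 - 18*b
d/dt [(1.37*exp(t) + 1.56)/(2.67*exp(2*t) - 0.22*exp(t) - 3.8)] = (-(1.37*exp(t) + 1.56)*(5.34*exp(t) - 0.22) + 3.6579*exp(2*t) - 0.3014*exp(t) - 5.206)*exp(t)/(-2.67*exp(2*t) + 0.22*exp(t) + 3.8)^2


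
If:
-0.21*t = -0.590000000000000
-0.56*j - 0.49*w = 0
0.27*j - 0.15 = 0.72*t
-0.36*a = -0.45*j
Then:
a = 10.06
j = 8.05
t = 2.81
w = -9.20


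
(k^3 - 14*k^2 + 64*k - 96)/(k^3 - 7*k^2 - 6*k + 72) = (k - 4)/(k + 3)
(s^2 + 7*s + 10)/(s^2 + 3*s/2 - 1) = 2*(s + 5)/(2*s - 1)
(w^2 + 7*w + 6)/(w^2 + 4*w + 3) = (w + 6)/(w + 3)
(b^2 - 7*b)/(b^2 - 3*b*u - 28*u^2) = b*(7 - b)/(-b^2 + 3*b*u + 28*u^2)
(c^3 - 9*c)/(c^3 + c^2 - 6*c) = (c - 3)/(c - 2)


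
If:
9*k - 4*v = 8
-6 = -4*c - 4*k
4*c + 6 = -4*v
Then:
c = 23/10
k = -4/5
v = -19/5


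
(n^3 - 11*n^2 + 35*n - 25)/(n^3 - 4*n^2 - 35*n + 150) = (n - 1)/(n + 6)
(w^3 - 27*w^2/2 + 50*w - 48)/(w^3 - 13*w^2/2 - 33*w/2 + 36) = (w - 4)/(w + 3)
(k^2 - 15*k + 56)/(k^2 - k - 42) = (k - 8)/(k + 6)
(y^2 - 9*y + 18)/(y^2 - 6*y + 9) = (y - 6)/(y - 3)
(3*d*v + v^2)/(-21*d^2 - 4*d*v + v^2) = v/(-7*d + v)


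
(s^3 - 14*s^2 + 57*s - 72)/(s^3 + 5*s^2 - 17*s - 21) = (s^2 - 11*s + 24)/(s^2 + 8*s + 7)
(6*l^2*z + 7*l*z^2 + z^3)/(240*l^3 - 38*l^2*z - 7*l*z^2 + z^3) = z*(l + z)/(40*l^2 - 13*l*z + z^2)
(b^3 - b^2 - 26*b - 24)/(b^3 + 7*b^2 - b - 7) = (b^2 - 2*b - 24)/(b^2 + 6*b - 7)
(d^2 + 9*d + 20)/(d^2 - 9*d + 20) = (d^2 + 9*d + 20)/(d^2 - 9*d + 20)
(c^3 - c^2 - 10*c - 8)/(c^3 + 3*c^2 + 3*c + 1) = (c^2 - 2*c - 8)/(c^2 + 2*c + 1)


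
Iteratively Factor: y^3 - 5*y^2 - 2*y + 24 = (y + 2)*(y^2 - 7*y + 12) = (y - 4)*(y + 2)*(y - 3)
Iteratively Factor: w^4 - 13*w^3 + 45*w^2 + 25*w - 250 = (w - 5)*(w^3 - 8*w^2 + 5*w + 50) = (w - 5)*(w + 2)*(w^2 - 10*w + 25) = (w - 5)^2*(w + 2)*(w - 5)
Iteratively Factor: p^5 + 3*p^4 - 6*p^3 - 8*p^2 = (p - 2)*(p^4 + 5*p^3 + 4*p^2) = (p - 2)*(p + 1)*(p^3 + 4*p^2) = p*(p - 2)*(p + 1)*(p^2 + 4*p) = p*(p - 2)*(p + 1)*(p + 4)*(p)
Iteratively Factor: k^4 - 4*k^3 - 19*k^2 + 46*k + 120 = (k - 4)*(k^3 - 19*k - 30) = (k - 4)*(k + 3)*(k^2 - 3*k - 10) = (k - 5)*(k - 4)*(k + 3)*(k + 2)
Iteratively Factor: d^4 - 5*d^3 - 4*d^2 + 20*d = (d + 2)*(d^3 - 7*d^2 + 10*d) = (d - 2)*(d + 2)*(d^2 - 5*d) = d*(d - 2)*(d + 2)*(d - 5)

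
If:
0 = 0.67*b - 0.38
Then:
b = 0.57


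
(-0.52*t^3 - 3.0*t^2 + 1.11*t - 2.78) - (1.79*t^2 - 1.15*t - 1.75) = -0.52*t^3 - 4.79*t^2 + 2.26*t - 1.03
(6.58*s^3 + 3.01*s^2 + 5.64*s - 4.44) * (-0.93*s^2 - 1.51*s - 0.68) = -6.1194*s^5 - 12.7351*s^4 - 14.2647*s^3 - 6.434*s^2 + 2.8692*s + 3.0192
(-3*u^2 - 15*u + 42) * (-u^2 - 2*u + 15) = 3*u^4 + 21*u^3 - 57*u^2 - 309*u + 630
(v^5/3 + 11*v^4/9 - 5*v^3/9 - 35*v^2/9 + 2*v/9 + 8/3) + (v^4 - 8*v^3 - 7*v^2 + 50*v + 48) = v^5/3 + 20*v^4/9 - 77*v^3/9 - 98*v^2/9 + 452*v/9 + 152/3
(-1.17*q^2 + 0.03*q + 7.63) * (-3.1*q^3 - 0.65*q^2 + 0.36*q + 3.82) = 3.627*q^5 + 0.6675*q^4 - 24.0937*q^3 - 9.4181*q^2 + 2.8614*q + 29.1466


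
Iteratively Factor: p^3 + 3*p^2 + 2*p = (p + 1)*(p^2 + 2*p) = (p + 1)*(p + 2)*(p)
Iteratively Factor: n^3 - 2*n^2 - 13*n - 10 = (n - 5)*(n^2 + 3*n + 2) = (n - 5)*(n + 2)*(n + 1)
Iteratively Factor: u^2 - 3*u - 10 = (u + 2)*(u - 5)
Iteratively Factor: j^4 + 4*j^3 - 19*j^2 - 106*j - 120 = (j - 5)*(j^3 + 9*j^2 + 26*j + 24) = (j - 5)*(j + 3)*(j^2 + 6*j + 8) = (j - 5)*(j + 2)*(j + 3)*(j + 4)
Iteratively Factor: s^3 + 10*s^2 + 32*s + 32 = (s + 4)*(s^2 + 6*s + 8) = (s + 2)*(s + 4)*(s + 4)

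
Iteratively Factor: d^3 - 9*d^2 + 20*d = (d)*(d^2 - 9*d + 20) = d*(d - 5)*(d - 4)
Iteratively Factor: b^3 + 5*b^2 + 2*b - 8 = (b + 2)*(b^2 + 3*b - 4) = (b + 2)*(b + 4)*(b - 1)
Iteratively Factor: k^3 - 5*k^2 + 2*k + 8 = (k - 4)*(k^2 - k - 2) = (k - 4)*(k + 1)*(k - 2)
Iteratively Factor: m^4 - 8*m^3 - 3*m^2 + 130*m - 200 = (m + 4)*(m^3 - 12*m^2 + 45*m - 50) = (m - 5)*(m + 4)*(m^2 - 7*m + 10) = (m - 5)*(m - 2)*(m + 4)*(m - 5)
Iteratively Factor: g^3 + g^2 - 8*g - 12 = (g - 3)*(g^2 + 4*g + 4) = (g - 3)*(g + 2)*(g + 2)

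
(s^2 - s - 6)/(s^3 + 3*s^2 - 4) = (s - 3)/(s^2 + s - 2)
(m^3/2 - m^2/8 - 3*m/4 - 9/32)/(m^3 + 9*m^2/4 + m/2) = (16*m^3 - 4*m^2 - 24*m - 9)/(8*m*(4*m^2 + 9*m + 2))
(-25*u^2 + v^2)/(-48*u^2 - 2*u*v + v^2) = (25*u^2 - v^2)/(48*u^2 + 2*u*v - v^2)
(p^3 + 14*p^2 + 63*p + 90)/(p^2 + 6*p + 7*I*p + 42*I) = (p^2 + 8*p + 15)/(p + 7*I)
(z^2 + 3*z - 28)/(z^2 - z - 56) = (z - 4)/(z - 8)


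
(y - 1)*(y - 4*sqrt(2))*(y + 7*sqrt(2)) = y^3 - y^2 + 3*sqrt(2)*y^2 - 56*y - 3*sqrt(2)*y + 56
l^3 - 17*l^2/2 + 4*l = l*(l - 8)*(l - 1/2)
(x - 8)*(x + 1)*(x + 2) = x^3 - 5*x^2 - 22*x - 16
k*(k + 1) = k^2 + k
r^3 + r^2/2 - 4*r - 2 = (r - 2)*(r + 1/2)*(r + 2)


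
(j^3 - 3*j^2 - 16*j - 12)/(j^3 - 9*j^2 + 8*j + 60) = (j + 1)/(j - 5)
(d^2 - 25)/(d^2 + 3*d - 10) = (d - 5)/(d - 2)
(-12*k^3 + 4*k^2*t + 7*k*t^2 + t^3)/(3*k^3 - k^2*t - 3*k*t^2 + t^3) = (12*k^2 + 8*k*t + t^2)/(-3*k^2 - 2*k*t + t^2)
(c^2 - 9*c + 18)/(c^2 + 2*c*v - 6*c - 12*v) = (c - 3)/(c + 2*v)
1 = 1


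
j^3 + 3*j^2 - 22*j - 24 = (j - 4)*(j + 1)*(j + 6)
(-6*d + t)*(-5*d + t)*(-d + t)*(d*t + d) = -30*d^4*t - 30*d^4 + 41*d^3*t^2 + 41*d^3*t - 12*d^2*t^3 - 12*d^2*t^2 + d*t^4 + d*t^3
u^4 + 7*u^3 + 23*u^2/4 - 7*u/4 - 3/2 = (u - 1/2)*(u + 1/2)*(u + 1)*(u + 6)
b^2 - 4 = (b - 2)*(b + 2)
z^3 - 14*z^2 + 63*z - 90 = (z - 6)*(z - 5)*(z - 3)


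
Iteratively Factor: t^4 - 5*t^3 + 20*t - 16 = (t - 4)*(t^3 - t^2 - 4*t + 4) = (t - 4)*(t - 2)*(t^2 + t - 2) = (t - 4)*(t - 2)*(t + 2)*(t - 1)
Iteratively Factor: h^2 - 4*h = (h - 4)*(h)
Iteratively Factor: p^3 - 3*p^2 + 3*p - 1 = (p - 1)*(p^2 - 2*p + 1) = (p - 1)^2*(p - 1)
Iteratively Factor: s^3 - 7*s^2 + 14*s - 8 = (s - 2)*(s^2 - 5*s + 4) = (s - 2)*(s - 1)*(s - 4)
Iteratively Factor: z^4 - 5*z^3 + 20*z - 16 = (z - 4)*(z^3 - z^2 - 4*z + 4) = (z - 4)*(z + 2)*(z^2 - 3*z + 2) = (z - 4)*(z - 1)*(z + 2)*(z - 2)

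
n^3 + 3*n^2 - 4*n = n*(n - 1)*(n + 4)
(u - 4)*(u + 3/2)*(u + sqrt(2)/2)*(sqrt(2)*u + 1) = sqrt(2)*u^4 - 5*sqrt(2)*u^3/2 + 2*u^3 - 11*sqrt(2)*u^2/2 - 5*u^2 - 12*u - 5*sqrt(2)*u/4 - 3*sqrt(2)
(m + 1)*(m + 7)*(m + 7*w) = m^3 + 7*m^2*w + 8*m^2 + 56*m*w + 7*m + 49*w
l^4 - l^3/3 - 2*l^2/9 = l^2*(l - 2/3)*(l + 1/3)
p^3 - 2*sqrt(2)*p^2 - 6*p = p*(p - 3*sqrt(2))*(p + sqrt(2))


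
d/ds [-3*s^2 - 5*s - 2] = -6*s - 5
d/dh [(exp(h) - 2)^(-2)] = -2*exp(h)/(exp(h) - 2)^3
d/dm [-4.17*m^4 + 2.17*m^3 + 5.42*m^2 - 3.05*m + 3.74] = -16.68*m^3 + 6.51*m^2 + 10.84*m - 3.05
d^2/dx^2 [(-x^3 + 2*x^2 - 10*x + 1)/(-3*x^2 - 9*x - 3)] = 8*(6*x^3 + 3*x^2 - 9*x - 10)/(3*(x^6 + 9*x^5 + 30*x^4 + 45*x^3 + 30*x^2 + 9*x + 1))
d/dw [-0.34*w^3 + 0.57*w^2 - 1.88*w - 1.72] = -1.02*w^2 + 1.14*w - 1.88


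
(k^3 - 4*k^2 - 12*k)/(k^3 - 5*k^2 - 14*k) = (k - 6)/(k - 7)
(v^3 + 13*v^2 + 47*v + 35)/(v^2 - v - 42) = (v^3 + 13*v^2 + 47*v + 35)/(v^2 - v - 42)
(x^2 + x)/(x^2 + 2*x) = (x + 1)/(x + 2)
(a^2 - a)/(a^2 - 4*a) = (a - 1)/(a - 4)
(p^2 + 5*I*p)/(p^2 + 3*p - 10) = p*(p + 5*I)/(p^2 + 3*p - 10)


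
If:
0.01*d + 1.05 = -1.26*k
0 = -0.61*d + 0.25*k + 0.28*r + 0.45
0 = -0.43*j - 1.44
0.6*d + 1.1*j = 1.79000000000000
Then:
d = 9.12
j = -3.35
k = -0.91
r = 19.08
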